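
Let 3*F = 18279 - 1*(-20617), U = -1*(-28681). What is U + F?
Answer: 124939/3 ≈ 41646.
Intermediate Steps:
U = 28681
F = 38896/3 (F = (18279 - 1*(-20617))/3 = (18279 + 20617)/3 = (⅓)*38896 = 38896/3 ≈ 12965.)
U + F = 28681 + 38896/3 = 124939/3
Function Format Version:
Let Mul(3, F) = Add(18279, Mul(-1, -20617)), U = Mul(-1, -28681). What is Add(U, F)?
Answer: Rational(124939, 3) ≈ 41646.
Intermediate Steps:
U = 28681
F = Rational(38896, 3) (F = Mul(Rational(1, 3), Add(18279, Mul(-1, -20617))) = Mul(Rational(1, 3), Add(18279, 20617)) = Mul(Rational(1, 3), 38896) = Rational(38896, 3) ≈ 12965.)
Add(U, F) = Add(28681, Rational(38896, 3)) = Rational(124939, 3)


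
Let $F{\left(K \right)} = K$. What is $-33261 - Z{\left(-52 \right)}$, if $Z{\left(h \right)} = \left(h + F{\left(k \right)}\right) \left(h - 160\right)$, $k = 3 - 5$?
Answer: $-44709$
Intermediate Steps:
$k = -2$ ($k = 3 - 5 = -2$)
$Z{\left(h \right)} = \left(-160 + h\right) \left(-2 + h\right)$ ($Z{\left(h \right)} = \left(h - 2\right) \left(h - 160\right) = \left(-2 + h\right) \left(-160 + h\right) = \left(-160 + h\right) \left(-2 + h\right)$)
$-33261 - Z{\left(-52 \right)} = -33261 - \left(320 + \left(-52\right)^{2} - -8424\right) = -33261 - \left(320 + 2704 + 8424\right) = -33261 - 11448 = -44709$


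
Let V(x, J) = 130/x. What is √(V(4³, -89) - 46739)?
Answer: I*√2991166/8 ≈ 216.19*I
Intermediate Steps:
√(V(4³, -89) - 46739) = √(130/(4³) - 46739) = √(130/64 - 46739) = √(130*(1/64) - 46739) = √(65/32 - 46739) = √(-1495583/32) = I*√2991166/8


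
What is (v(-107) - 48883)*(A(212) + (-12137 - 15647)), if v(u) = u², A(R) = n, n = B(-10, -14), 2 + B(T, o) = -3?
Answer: 1040253426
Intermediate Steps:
B(T, o) = -5 (B(T, o) = -2 - 3 = -5)
n = -5
A(R) = -5
(v(-107) - 48883)*(A(212) + (-12137 - 15647)) = ((-107)² - 48883)*(-5 + (-12137 - 15647)) = (11449 - 48883)*(-5 - 27784) = -37434*(-27789) = 1040253426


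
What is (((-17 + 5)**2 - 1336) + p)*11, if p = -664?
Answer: -20416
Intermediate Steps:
(((-17 + 5)**2 - 1336) + p)*11 = (((-17 + 5)**2 - 1336) - 664)*11 = (((-12)**2 - 1336) - 664)*11 = ((144 - 1336) - 664)*11 = (-1192 - 664)*11 = -1856*11 = -20416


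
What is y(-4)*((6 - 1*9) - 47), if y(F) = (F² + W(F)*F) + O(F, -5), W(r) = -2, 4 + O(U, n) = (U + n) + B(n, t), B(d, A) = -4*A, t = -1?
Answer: -750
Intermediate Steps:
O(U, n) = U + n (O(U, n) = -4 + ((U + n) - 4*(-1)) = -4 + ((U + n) + 4) = -4 + (4 + U + n) = U + n)
y(F) = -5 + F² - F (y(F) = (F² - 2*F) + (F - 5) = (F² - 2*F) + (-5 + F) = -5 + F² - F)
y(-4)*((6 - 1*9) - 47) = (-5 + (-4)² - 1*(-4))*((6 - 1*9) - 47) = (-5 + 16 + 4)*((6 - 9) - 47) = 15*(-3 - 47) = 15*(-50) = -750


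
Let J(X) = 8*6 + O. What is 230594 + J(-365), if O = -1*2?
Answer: 230640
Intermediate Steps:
O = -2
J(X) = 46 (J(X) = 8*6 - 2 = 48 - 2 = 46)
230594 + J(-365) = 230594 + 46 = 230640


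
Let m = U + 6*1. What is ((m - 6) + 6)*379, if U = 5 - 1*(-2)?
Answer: 4927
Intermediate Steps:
U = 7 (U = 5 + 2 = 7)
m = 13 (m = 7 + 6*1 = 7 + 6 = 13)
((m - 6) + 6)*379 = ((13 - 6) + 6)*379 = (7 + 6)*379 = 13*379 = 4927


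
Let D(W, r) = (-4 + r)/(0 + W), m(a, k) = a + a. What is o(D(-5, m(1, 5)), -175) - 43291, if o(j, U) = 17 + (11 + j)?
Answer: -216313/5 ≈ -43263.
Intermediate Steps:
m(a, k) = 2*a
D(W, r) = (-4 + r)/W
o(j, U) = 28 + j
o(D(-5, m(1, 5)), -175) - 43291 = (28 + (-4 + 2*1)/(-5)) - 43291 = (28 - (-4 + 2)/5) - 43291 = (28 - ⅕*(-2)) - 43291 = (28 + ⅖) - 43291 = 142/5 - 43291 = -216313/5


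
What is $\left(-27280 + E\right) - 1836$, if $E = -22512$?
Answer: $-51628$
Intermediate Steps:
$\left(-27280 + E\right) - 1836 = \left(-27280 - 22512\right) - 1836 = -49792 - 1836 = -51628$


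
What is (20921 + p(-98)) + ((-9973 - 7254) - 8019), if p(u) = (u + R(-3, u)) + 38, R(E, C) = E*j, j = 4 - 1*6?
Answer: -4379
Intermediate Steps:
j = -2 (j = 4 - 6 = -2)
R(E, C) = -2*E (R(E, C) = E*(-2) = -2*E)
p(u) = 44 + u (p(u) = (u - 2*(-3)) + 38 = (u + 6) + 38 = (6 + u) + 38 = 44 + u)
(20921 + p(-98)) + ((-9973 - 7254) - 8019) = (20921 + (44 - 98)) + ((-9973 - 7254) - 8019) = (20921 - 54) + (-17227 - 8019) = 20867 - 25246 = -4379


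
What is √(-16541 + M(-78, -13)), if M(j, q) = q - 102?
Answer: 4*I*√1041 ≈ 129.06*I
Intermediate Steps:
M(j, q) = -102 + q
√(-16541 + M(-78, -13)) = √(-16541 + (-102 - 13)) = √(-16541 - 115) = √(-16656) = 4*I*√1041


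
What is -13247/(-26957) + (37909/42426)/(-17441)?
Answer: 9801120455989/19946882451762 ≈ 0.49136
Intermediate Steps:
-13247/(-26957) + (37909/42426)/(-17441) = -13247*(-1/26957) + (37909*(1/42426))*(-1/17441) = 13247/26957 + (37909/42426)*(-1/17441) = 13247/26957 - 37909/739951866 = 9801120455989/19946882451762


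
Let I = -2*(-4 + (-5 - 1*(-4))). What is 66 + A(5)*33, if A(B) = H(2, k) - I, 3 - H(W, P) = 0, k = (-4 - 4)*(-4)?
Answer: -165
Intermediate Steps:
k = 32 (k = -8*(-4) = 32)
H(W, P) = 3 (H(W, P) = 3 - 1*0 = 3 + 0 = 3)
I = 10 (I = -2*(-4 + (-5 + 4)) = -2*(-4 - 1) = -2*(-5) = 10)
A(B) = -7 (A(B) = 3 - 1*10 = 3 - 10 = -7)
66 + A(5)*33 = 66 - 7*33 = 66 - 231 = -165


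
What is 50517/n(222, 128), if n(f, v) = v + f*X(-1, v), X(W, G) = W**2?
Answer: 50517/350 ≈ 144.33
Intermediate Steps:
n(f, v) = f + v (n(f, v) = v + f*(-1)**2 = v + f*1 = v + f = f + v)
50517/n(222, 128) = 50517/(222 + 128) = 50517/350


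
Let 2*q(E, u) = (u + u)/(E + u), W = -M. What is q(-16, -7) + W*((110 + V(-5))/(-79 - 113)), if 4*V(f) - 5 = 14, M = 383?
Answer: 1349569/5888 ≈ 229.21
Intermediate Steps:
V(f) = 19/4 (V(f) = 5/4 + (1/4)*14 = 5/4 + 7/2 = 19/4)
W = -383 (W = -1*383 = -383)
q(E, u) = u/(E + u) (q(E, u) = ((u + u)/(E + u))/2 = ((2*u)/(E + u))/2 = (2*u/(E + u))/2 = u/(E + u))
q(-16, -7) + W*((110 + V(-5))/(-79 - 113)) = -7/(-16 - 7) - 383*(110 + 19/4)/(-79 - 113) = -7/(-23) - 175797/(4*(-192)) = -7*(-1/23) - 175797*(-1)/(4*192) = 7/23 - 383*(-153/256) = 7/23 + 58599/256 = 1349569/5888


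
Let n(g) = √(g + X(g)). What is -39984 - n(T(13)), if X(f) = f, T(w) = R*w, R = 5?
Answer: -39984 - √130 ≈ -39995.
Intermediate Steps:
T(w) = 5*w
n(g) = √2*√g (n(g) = √(g + g) = √(2*g) = √2*√g)
-39984 - n(T(13)) = -39984 - √2*√(5*13) = -39984 - √2*√65 = -39984 - √130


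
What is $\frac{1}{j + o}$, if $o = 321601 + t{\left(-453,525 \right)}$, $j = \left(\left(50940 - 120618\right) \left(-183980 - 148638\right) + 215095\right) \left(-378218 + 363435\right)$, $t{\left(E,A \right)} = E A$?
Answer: $- \frac{1}{342616308655741} \approx -2.9187 \cdot 10^{-15}$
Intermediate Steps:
$t{\left(E,A \right)} = A E$
$j = -342616308739517$ ($j = \left(\left(-69678\right) \left(-332618\right) + 215095\right) \left(-14783\right) = \left(23176157004 + 215095\right) \left(-14783\right) = 23176372099 \left(-14783\right) = -342616308739517$)
$o = 83776$ ($o = 321601 + 525 \left(-453\right) = 321601 - 237825 = 83776$)
$\frac{1}{j + o} = \frac{1}{-342616308739517 + 83776} = \frac{1}{-342616308655741} = - \frac{1}{342616308655741}$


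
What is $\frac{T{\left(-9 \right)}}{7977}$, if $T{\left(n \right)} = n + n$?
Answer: $- \frac{6}{2659} \approx -0.0022565$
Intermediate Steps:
$T{\left(n \right)} = 2 n$
$\frac{T{\left(-9 \right)}}{7977} = \frac{2 \left(-9\right)}{7977} = \left(-18\right) \frac{1}{7977} = - \frac{6}{2659}$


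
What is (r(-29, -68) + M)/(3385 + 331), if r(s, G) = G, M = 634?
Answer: 283/1858 ≈ 0.15231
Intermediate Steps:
(r(-29, -68) + M)/(3385 + 331) = (-68 + 634)/(3385 + 331) = 566/3716 = 566*(1/3716) = 283/1858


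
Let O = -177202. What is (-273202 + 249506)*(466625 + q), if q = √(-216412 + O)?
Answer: -11057146000 - 23696*I*√393614 ≈ -1.1057e+10 - 1.4867e+7*I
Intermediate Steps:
q = I*√393614 (q = √(-216412 - 177202) = √(-393614) = I*√393614 ≈ 627.39*I)
(-273202 + 249506)*(466625 + q) = (-273202 + 249506)*(466625 + I*√393614) = -23696*(466625 + I*√393614) = -11057146000 - 23696*I*√393614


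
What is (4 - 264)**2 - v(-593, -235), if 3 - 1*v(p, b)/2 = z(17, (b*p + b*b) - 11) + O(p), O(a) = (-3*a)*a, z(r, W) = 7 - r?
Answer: -2042320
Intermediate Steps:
O(a) = -3*a**2
v(p, b) = 26 + 6*p**2 (v(p, b) = 6 - 2*((7 - 1*17) - 3*p**2) = 6 - 2*((7 - 17) - 3*p**2) = 6 - 2*(-10 - 3*p**2) = 6 + (20 + 6*p**2) = 26 + 6*p**2)
(4 - 264)**2 - v(-593, -235) = (4 - 264)**2 - (26 + 6*(-593)**2) = (-260)**2 - (26 + 6*351649) = 67600 - (26 + 2109894) = 67600 - 1*2109920 = 67600 - 2109920 = -2042320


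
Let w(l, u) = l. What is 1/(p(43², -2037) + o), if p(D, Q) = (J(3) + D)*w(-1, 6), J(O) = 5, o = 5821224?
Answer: 1/5819370 ≈ 1.7184e-7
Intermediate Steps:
p(D, Q) = -5 - D (p(D, Q) = (5 + D)*(-1) = -5 - D)
1/(p(43², -2037) + o) = 1/((-5 - 1*43²) + 5821224) = 1/((-5 - 1*1849) + 5821224) = 1/((-5 - 1849) + 5821224) = 1/(-1854 + 5821224) = 1/5819370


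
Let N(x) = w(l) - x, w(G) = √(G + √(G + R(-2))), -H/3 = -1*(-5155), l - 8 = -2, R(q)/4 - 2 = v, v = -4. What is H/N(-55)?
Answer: -15465/(55 + √(6 + I*√2)) ≈ -269.11 + 1.3427*I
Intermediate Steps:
R(q) = -8 (R(q) = 8 + 4*(-4) = 8 - 16 = -8)
l = 6 (l = 8 - 2 = 6)
H = -15465 (H = -(-3)*(-5155) = -3*5155 = -15465)
w(G) = √(G + √(-8 + G)) (w(G) = √(G + √(G - 8)) = √(G + √(-8 + G)))
N(x) = √(6 + I*√2) - x (N(x) = √(6 + √(-8 + 6)) - x = √(6 + √(-2)) - x = √(6 + I*√2) - x)
H/N(-55) = -15465/(√(6 + I*√2) - 1*(-55)) = -15465/(√(6 + I*√2) + 55) = -15465/(55 + √(6 + I*√2))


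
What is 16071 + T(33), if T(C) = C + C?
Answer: 16137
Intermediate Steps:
T(C) = 2*C
16071 + T(33) = 16071 + 2*33 = 16071 + 66 = 16137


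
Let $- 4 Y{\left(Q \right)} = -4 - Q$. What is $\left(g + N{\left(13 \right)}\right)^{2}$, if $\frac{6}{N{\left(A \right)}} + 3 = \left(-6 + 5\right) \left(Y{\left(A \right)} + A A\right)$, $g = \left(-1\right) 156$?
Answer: $\frac{1344542224}{55225} \approx 24347.0$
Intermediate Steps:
$Y{\left(Q \right)} = 1 + \frac{Q}{4}$ ($Y{\left(Q \right)} = - \frac{-4 - Q}{4} = 1 + \frac{Q}{4}$)
$g = -156$
$N{\left(A \right)} = \frac{6}{-4 - A^{2} - \frac{A}{4}}$ ($N{\left(A \right)} = \frac{6}{-3 + \left(-6 + 5\right) \left(\left(1 + \frac{A}{4}\right) + A A\right)} = \frac{6}{-3 - \left(\left(1 + \frac{A}{4}\right) + A^{2}\right)} = \frac{6}{-3 - \left(1 + A^{2} + \frac{A}{4}\right)} = \frac{6}{-4 - A^{2} - \frac{A}{4}}$)
$\left(g + N{\left(13 \right)}\right)^{2} = \left(-156 - \frac{24}{16 + 13 + 4 \cdot 13^{2}}\right)^{2} = \left(-156 - \frac{24}{16 + 13 + 4 \cdot 169}\right)^{2} = \left(-156 - \frac{24}{16 + 13 + 676}\right)^{2} = \left(-156 - \frac{24}{705}\right)^{2} = \left(-156 - \frac{8}{235}\right)^{2} = \left(- \frac{36668}{235}\right)^{2} = \frac{1344542224}{55225}$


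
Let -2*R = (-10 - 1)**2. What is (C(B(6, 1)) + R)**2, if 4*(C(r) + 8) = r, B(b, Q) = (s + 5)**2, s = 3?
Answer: 11025/4 ≈ 2756.3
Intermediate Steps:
B(b, Q) = 64 (B(b, Q) = (3 + 5)**2 = 8**2 = 64)
C(r) = -8 + r/4
R = -121/2 (R = -(-10 - 1)**2/2 = -1/2*(-11)**2 = -1/2*121 = -121/2 ≈ -60.500)
(C(B(6, 1)) + R)**2 = ((-8 + (1/4)*64) - 121/2)**2 = ((-8 + 16) - 121/2)**2 = (8 - 121/2)**2 = (-105/2)**2 = 11025/4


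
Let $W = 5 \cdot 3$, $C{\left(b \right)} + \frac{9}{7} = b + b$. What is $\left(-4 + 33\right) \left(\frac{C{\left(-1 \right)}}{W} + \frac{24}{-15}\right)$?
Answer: $- \frac{5539}{105} \approx -52.752$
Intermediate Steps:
$C{\left(b \right)} = - \frac{9}{7} + 2 b$ ($C{\left(b \right)} = - \frac{9}{7} + \left(b + b\right) = - \frac{9}{7} + 2 b$)
$W = 15$
$\left(-4 + 33\right) \left(\frac{C{\left(-1 \right)}}{W} + \frac{24}{-15}\right) = \left(-4 + 33\right) \left(\frac{- \frac{9}{7} + 2 \left(-1\right)}{15} + \frac{24}{-15}\right) = 29 \left(\left(- \frac{9}{7} - 2\right) \frac{1}{15} + 24 \left(- \frac{1}{15}\right)\right) = 29 \left(\left(- \frac{23}{7}\right) \frac{1}{15} - \frac{8}{5}\right) = 29 \left(- \frac{23}{105} - \frac{8}{5}\right) = 29 \left(- \frac{191}{105}\right) = - \frac{5539}{105}$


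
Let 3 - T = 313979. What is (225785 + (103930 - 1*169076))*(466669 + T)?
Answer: 24528450827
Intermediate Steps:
T = -313976 (T = 3 - 1*313979 = 3 - 313979 = -313976)
(225785 + (103930 - 1*169076))*(466669 + T) = (225785 + (103930 - 1*169076))*(466669 - 313976) = (225785 + (103930 - 169076))*152693 = (225785 - 65146)*152693 = 160639*152693 = 24528450827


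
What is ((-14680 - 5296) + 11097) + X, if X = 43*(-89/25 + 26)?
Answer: -197852/25 ≈ -7914.1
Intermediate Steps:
X = 24123/25 (X = 43*(-89*1/25 + 26) = 43*(-89/25 + 26) = 43*(561/25) = 24123/25 ≈ 964.92)
((-14680 - 5296) + 11097) + X = ((-14680 - 5296) + 11097) + 24123/25 = (-19976 + 11097) + 24123/25 = -8879 + 24123/25 = -197852/25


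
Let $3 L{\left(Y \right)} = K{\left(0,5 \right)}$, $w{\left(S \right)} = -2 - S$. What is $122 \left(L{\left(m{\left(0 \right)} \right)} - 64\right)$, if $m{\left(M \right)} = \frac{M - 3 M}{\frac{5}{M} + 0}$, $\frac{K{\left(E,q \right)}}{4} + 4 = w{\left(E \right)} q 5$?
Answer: $-16592$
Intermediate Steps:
$K{\left(E,q \right)} = -16 + 20 q \left(-2 - E\right)$ ($K{\left(E,q \right)} = -16 + 4 \left(-2 - E\right) q 5 = -16 + 4 q \left(-2 - E\right) 5 = -16 + 4 \cdot 5 q \left(-2 - E\right) = -16 + 20 q \left(-2 - E\right)$)
$m{\left(M \right)} = - \frac{2 M^{2}}{5}$ ($m{\left(M \right)} = \frac{\left(-2\right) M}{5 \frac{1}{M}} = - 2 M \frac{M}{5} = - \frac{2 M^{2}}{5}$)
$L{\left(Y \right)} = -72$ ($L{\left(Y \right)} = \frac{-16 - 100 \left(2 + 0\right)}{3} = \frac{-16 - 100 \cdot 2}{3} = \frac{-16 - 200}{3} = \frac{1}{3} \left(-216\right) = -72$)
$122 \left(L{\left(m{\left(0 \right)} \right)} - 64\right) = 122 \left(-72 - 64\right) = 122 \left(-136\right) = -16592$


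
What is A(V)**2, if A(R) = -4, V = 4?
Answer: 16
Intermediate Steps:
A(V)**2 = (-4)**2 = 16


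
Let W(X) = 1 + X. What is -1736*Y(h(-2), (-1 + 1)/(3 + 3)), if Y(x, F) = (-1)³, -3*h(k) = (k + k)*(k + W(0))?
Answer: 1736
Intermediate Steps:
h(k) = -2*k*(1 + k)/3 (h(k) = -(k + k)*(k + (1 + 0))/3 = -2*k*(k + 1)/3 = -2*k*(1 + k)/3)
Y(x, F) = -1
-1736*Y(h(-2), (-1 + 1)/(3 + 3)) = -1736*(-1) = 1736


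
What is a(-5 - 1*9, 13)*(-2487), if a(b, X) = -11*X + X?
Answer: 323310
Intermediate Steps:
a(b, X) = -10*X
a(-5 - 1*9, 13)*(-2487) = -10*13*(-2487) = -130*(-2487) = 323310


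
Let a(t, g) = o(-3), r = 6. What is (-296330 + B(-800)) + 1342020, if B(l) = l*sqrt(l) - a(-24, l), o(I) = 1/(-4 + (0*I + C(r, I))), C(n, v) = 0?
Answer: 4182761/4 - 16000*I*sqrt(2) ≈ 1.0457e+6 - 22627.0*I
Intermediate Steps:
o(I) = -1/4 (o(I) = 1/(-4 + (0*I + 0)) = 1/(-4 + (0 + 0)) = 1/(-4 + 0) = 1/(-4) = -1/4)
a(t, g) = -1/4
B(l) = 1/4 + l**(3/2) (B(l) = l*sqrt(l) - 1*(-1/4) = l**(3/2) + 1/4 = 1/4 + l**(3/2))
(-296330 + B(-800)) + 1342020 = (-296330 + (1/4 + (-800)**(3/2))) + 1342020 = (-296330 + (1/4 - 16000*I*sqrt(2))) + 1342020 = (-1185319/4 - 16000*I*sqrt(2)) + 1342020 = 4182761/4 - 16000*I*sqrt(2)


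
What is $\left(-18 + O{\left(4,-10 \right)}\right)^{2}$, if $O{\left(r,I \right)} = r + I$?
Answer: $576$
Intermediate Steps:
$O{\left(r,I \right)} = I + r$
$\left(-18 + O{\left(4,-10 \right)}\right)^{2} = \left(-18 + \left(-10 + 4\right)\right)^{2} = \left(-18 - 6\right)^{2} = \left(-24\right)^{2} = 576$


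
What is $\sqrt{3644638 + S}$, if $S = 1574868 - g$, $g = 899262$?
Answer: $2 \sqrt{1080061} \approx 2078.5$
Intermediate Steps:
$S = 675606$ ($S = 1574868 - 899262 = 675606$)
$\sqrt{3644638 + S} = \sqrt{3644638 + 675606} = \sqrt{4320244} = 2 \sqrt{1080061}$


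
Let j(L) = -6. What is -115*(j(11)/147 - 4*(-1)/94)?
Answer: -460/2303 ≈ -0.19974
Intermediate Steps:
-115*(j(11)/147 - 4*(-1)/94) = -115*(-6/147 - 4*(-1)/94) = -115*(-6*1/147 + 4*(1/94)) = -115*(-2/49 + 2/47) = -115*4/2303 = -460/2303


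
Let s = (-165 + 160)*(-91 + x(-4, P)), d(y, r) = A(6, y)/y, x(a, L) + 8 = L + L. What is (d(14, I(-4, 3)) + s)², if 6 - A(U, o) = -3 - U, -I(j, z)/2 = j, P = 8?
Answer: 33930625/196 ≈ 1.7312e+5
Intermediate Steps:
I(j, z) = -2*j
x(a, L) = -8 + 2*L (x(a, L) = -8 + (L + L) = -8 + 2*L)
A(U, o) = 9 + U (A(U, o) = 6 - (-3 - U) = 6 + (3 + U) = 9 + U)
d(y, r) = 15/y (d(y, r) = (9 + 6)/y = 15/y)
s = 415 (s = (-165 + 160)*(-91 + (-8 + 2*8)) = -5*(-91 + (-8 + 16)) = -5*(-91 + 8) = -5*(-83) = 415)
(d(14, I(-4, 3)) + s)² = (15/14 + 415)² = (5825/14)² = 33930625/196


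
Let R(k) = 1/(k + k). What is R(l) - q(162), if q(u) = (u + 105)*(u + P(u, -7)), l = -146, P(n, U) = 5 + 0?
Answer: -13019989/292 ≈ -44589.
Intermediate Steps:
P(n, U) = 5
q(u) = (5 + u)*(105 + u) (q(u) = (u + 105)*(u + 5) = (105 + u)*(5 + u) = (5 + u)*(105 + u))
R(k) = 1/(2*k)
R(l) - q(162) = (1/2)/(-146) - (525 + 162**2 + 110*162) = (1/2)*(-1/146) - (525 + 26244 + 17820) = -1/292 - 1*44589 = -1/292 - 44589 = -13019989/292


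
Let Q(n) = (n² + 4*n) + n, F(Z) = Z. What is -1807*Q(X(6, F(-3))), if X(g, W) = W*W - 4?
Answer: -90350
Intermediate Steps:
X(g, W) = -4 + W² (X(g, W) = W² - 4 = -4 + W²)
Q(n) = n² + 5*n
-1807*Q(X(6, F(-3))) = -1807*(-4 + (-3)²)*(5 + (-4 + (-3)²)) = -1807*(-4 + 9)*(5 + (-4 + 9)) = -9035*(5 + 5) = -9035*10 = -1807*50 = -90350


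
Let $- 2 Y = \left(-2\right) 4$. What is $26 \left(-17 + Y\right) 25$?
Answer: $-8450$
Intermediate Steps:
$Y = 4$ ($Y = - \frac{\left(-2\right) 4}{2} = \left(- \frac{1}{2}\right) \left(-8\right) = 4$)
$26 \left(-17 + Y\right) 25 = 26 \left(-17 + 4\right) 25 = 26 \left(-13\right) 25 = \left(-338\right) 25 = -8450$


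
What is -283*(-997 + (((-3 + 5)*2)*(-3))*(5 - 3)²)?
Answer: 295735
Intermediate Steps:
-283*(-997 + (((-3 + 5)*2)*(-3))*(5 - 3)²) = -283*(-997 + ((2*2)*(-3))*2²) = -283*(-997 + (4*(-3))*4) = -283*(-997 - 12*4) = -283*(-997 - 48) = -283*(-1045) = 295735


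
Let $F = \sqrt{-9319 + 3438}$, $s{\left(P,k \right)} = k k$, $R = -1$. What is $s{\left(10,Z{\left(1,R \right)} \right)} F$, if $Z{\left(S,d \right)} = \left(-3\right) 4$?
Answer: $144 i \sqrt{5881} \approx 11043.0 i$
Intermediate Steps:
$Z{\left(S,d \right)} = -12$
$s{\left(P,k \right)} = k^{2}$
$F = i \sqrt{5881}$ ($F = \sqrt{-5881} = i \sqrt{5881} \approx 76.688 i$)
$s{\left(10,Z{\left(1,R \right)} \right)} F = \left(-12\right)^{2} i \sqrt{5881} = 144 i \sqrt{5881}$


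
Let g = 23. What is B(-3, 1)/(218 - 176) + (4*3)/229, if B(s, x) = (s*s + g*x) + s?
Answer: 7145/9618 ≈ 0.74288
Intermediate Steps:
B(s, x) = s + s**2 + 23*x (B(s, x) = (s*s + 23*x) + s = (s**2 + 23*x) + s = s + s**2 + 23*x)
B(-3, 1)/(218 - 176) + (4*3)/229 = (-3 + (-3)**2 + 23*1)/(218 - 176) + (4*3)/229 = (-3 + 9 + 23)/42 + 12*(1/229) = 29*(1/42) + 12/229 = 29/42 + 12/229 = 7145/9618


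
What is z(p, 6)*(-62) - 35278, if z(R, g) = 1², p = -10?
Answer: -35340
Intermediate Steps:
z(R, g) = 1
z(p, 6)*(-62) - 35278 = 1*(-62) - 35278 = -62 - 35278 = -35340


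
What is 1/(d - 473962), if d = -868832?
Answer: -1/1342794 ≈ -7.4472e-7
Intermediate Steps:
1/(d - 473962) = 1/(-868832 - 473962) = 1/(-1342794) = -1/1342794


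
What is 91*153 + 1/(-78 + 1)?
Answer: 1072070/77 ≈ 13923.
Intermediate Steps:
91*153 + 1/(-78 + 1) = 13923 + 1/(-77) = 13923 - 1/77 = 1072070/77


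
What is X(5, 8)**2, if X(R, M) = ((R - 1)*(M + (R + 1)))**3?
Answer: 30840979456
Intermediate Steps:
X(R, M) = (-1 + R)**3*(1 + M + R)**3 (X(R, M) = ((-1 + R)*(M + (1 + R)))**3 = ((-1 + R)*(1 + M + R))**3 = (-1 + R)**3*(1 + M + R)**3)
X(5, 8)**2 = ((-1 + 5)**3*(1 + 8 + 5)**3)**2 = (4**3*14**3)**2 = (64*2744)**2 = 175616**2 = 30840979456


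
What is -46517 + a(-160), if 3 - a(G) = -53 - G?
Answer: -46621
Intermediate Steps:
a(G) = 56 + G (a(G) = 3 - (-53 - G) = 3 + (53 + G) = 56 + G)
-46517 + a(-160) = -46517 + (56 - 160) = -46517 - 104 = -46621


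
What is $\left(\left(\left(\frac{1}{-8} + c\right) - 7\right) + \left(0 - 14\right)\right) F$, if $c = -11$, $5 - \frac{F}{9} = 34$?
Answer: $\frac{67077}{8} \approx 8384.6$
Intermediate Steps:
$F = -261$ ($F = 45 - 306 = -261$)
$\left(\left(\left(\frac{1}{-8} + c\right) - 7\right) + \left(0 - 14\right)\right) F = \left(\left(\left(\frac{1}{-8} - 11\right) - 7\right) + \left(0 - 14\right)\right) \left(-261\right) = \left(\left(\left(- \frac{1}{8} - 11\right) - 7\right) + \left(0 - 14\right)\right) \left(-261\right) = \left(\left(- \frac{89}{8} - 7\right) - 14\right) \left(-261\right) = \left(- \frac{145}{8} - 14\right) \left(-261\right) = \left(- \frac{257}{8}\right) \left(-261\right) = \frac{67077}{8}$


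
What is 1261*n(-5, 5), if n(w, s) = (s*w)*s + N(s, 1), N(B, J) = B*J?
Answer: -151320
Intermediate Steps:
n(w, s) = s + w*s² (n(w, s) = (s*w)*s + s*1 = w*s² + s = s + w*s²)
1261*n(-5, 5) = 1261*(5*(1 + 5*(-5))) = 1261*(5*(1 - 25)) = 1261*(5*(-24)) = 1261*(-120) = -151320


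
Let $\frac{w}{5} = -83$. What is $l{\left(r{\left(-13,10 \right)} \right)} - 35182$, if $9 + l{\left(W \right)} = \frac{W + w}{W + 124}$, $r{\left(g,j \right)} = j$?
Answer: $- \frac{4715999}{134} \approx -35194.0$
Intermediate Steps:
$w = -415$ ($w = 5 \left(-83\right) = -415$)
$l{\left(W \right)} = -9 + \frac{-415 + W}{124 + W}$ ($l{\left(W \right)} = -9 + \frac{W - 415}{W + 124} = -9 + \frac{-415 + W}{124 + W}$)
$l{\left(r{\left(-13,10 \right)} \right)} - 35182 = \frac{-1531 - 80}{124 + 10} - 35182 = \frac{-1531 - 80}{134} - 35182 = \frac{1}{134} \left(-1611\right) - 35182 = - \frac{1611}{134} - 35182 = - \frac{4715999}{134}$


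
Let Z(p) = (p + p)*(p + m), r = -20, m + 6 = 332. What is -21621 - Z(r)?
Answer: -9381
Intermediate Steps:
m = 326 (m = -6 + 332 = 326)
Z(p) = 2*p*(326 + p) (Z(p) = (p + p)*(p + 326) = (2*p)*(326 + p) = 2*p*(326 + p))
-21621 - Z(r) = -21621 - 2*(-20)*(326 - 20) = -21621 - 2*(-20)*306 = -21621 - 1*(-12240) = -21621 + 12240 = -9381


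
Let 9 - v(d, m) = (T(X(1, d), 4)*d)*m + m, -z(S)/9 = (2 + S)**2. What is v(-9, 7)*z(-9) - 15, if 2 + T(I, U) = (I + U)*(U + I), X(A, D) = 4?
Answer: -1723443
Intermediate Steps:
z(S) = -9*(2 + S)**2
T(I, U) = -2 + (I + U)**2 (T(I, U) = -2 + (I + U)*(U + I) = -2 + (I + U)*(I + U) = -2 + (I + U)**2)
v(d, m) = 9 - m - 62*d*m (v(d, m) = 9 - (((-2 + (4 + 4)**2)*d)*m + m) = 9 - (((-2 + 8**2)*d)*m + m) = 9 - (((-2 + 64)*d)*m + m) = 9 - ((62*d)*m + m) = 9 - (62*d*m + m) = 9 - (m + 62*d*m) = 9 + (-m - 62*d*m) = 9 - m - 62*d*m)
v(-9, 7)*z(-9) - 15 = (9 - 1*7 - 62*(-9)*7)*(-9*(2 - 9)**2) - 15 = (9 - 7 + 3906)*(-9*(-7)**2) - 15 = 3908*(-9*49) - 15 = 3908*(-441) - 15 = -1723428 - 15 = -1723443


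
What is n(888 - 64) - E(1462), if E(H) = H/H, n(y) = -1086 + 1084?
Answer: -3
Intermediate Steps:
n(y) = -2
E(H) = 1
n(888 - 64) - E(1462) = -2 - 1*1 = -2 - 1 = -3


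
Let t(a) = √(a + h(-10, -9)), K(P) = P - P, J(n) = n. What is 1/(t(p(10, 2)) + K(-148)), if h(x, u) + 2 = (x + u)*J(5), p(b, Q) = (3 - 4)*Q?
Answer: -I*√11/33 ≈ -0.1005*I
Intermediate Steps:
p(b, Q) = -Q
h(x, u) = -2 + 5*u + 5*x (h(x, u) = -2 + (x + u)*5 = -2 + (u + x)*5 = -2 + (5*u + 5*x) = -2 + 5*u + 5*x)
K(P) = 0
t(a) = √(-97 + a) (t(a) = √(a + (-2 + 5*(-9) + 5*(-10))) = √(a + (-2 - 45 - 50)) = √(a - 97) = √(-97 + a))
1/(t(p(10, 2)) + K(-148)) = 1/(√(-97 - 1*2) + 0) = 1/(√(-97 - 2) + 0) = 1/(√(-99) + 0) = 1/(3*I*√11 + 0) = 1/(3*I*√11) = -I*√11/33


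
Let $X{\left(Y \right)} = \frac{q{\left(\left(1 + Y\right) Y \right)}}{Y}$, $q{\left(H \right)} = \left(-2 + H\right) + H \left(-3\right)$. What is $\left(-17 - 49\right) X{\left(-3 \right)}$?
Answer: $-308$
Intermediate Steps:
$q{\left(H \right)} = -2 - 2 H$ ($q{\left(H \right)} = \left(-2 + H\right) - 3 H = -2 - 2 H$)
$X{\left(Y \right)} = \frac{-2 - 2 Y \left(1 + Y\right)}{Y}$ ($X{\left(Y \right)} = \frac{-2 - 2 \left(1 + Y\right) Y}{Y} = \frac{-2 - 2 Y \left(1 + Y\right)}{Y}$)
$\left(-17 - 49\right) X{\left(-3 \right)} = \left(-17 - 49\right) \left(-2 - -6 - \frac{2}{-3}\right) = - 66 \left(-2 + 6 - - \frac{2}{3}\right) = - 66 \left(-2 + 6 + \frac{2}{3}\right) = \left(-66\right) \frac{14}{3} = -308$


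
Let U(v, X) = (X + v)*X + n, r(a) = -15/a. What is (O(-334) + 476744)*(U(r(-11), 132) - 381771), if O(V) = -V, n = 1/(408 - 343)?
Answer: -11292843684612/65 ≈ -1.7374e+11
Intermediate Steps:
n = 1/65 ≈ 0.015385
U(v, X) = 1/65 + X*(X + v) (U(v, X) = (X + v)*X + 1/65 = X*(X + v) + 1/65 = 1/65 + X*(X + v))
(O(-334) + 476744)*(U(r(-11), 132) - 381771) = (-1*(-334) + 476744)*((1/65 + 132**2 + 132*(-15/(-11))) - 381771) = (334 + 476744)*((1/65 + 17424 + 132*(-15*(-1/11))) - 381771) = 477078*((1/65 + 17424 + 132*(15/11)) - 381771) = 477078*((1/65 + 17424 + 180) - 381771) = 477078*(1144261/65 - 381771) = 477078*(-23670854/65) = -11292843684612/65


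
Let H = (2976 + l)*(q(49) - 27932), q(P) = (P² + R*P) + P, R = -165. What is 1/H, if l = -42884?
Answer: 1/1339591836 ≈ 7.4650e-10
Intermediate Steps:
q(P) = P² - 164*P (q(P) = (P² - 165*P) + P = P² - 164*P)
H = 1339591836 (H = (2976 - 42884)*(49*(-164 + 49) - 27932) = -39908*(49*(-115) - 27932) = -39908*(-5635 - 27932) = -39908*(-33567) = 1339591836)
1/H = 1/1339591836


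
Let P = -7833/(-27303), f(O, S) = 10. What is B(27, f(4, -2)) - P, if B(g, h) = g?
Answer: 243116/9101 ≈ 26.713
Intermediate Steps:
P = 2611/9101 (P = -7833*(-1/27303) = 2611/9101 ≈ 0.28689)
B(27, f(4, -2)) - P = 27 - 1*2611/9101 = 27 - 2611/9101 = 243116/9101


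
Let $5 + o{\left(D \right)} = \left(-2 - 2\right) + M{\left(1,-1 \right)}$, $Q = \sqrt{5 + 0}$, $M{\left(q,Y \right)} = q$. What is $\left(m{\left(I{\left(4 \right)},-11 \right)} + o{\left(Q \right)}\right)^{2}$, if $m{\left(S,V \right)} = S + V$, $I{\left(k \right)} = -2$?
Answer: $441$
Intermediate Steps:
$Q = \sqrt{5} \approx 2.2361$
$o{\left(D \right)} = -8$ ($o{\left(D \right)} = -5 + \left(\left(-2 - 2\right) + 1\right) = -5 + \left(-4 + 1\right) = -5 - 3 = -8$)
$\left(m{\left(I{\left(4 \right)},-11 \right)} + o{\left(Q \right)}\right)^{2} = \left(\left(-2 - 11\right) - 8\right)^{2} = \left(-13 - 8\right)^{2} = \left(-21\right)^{2} = 441$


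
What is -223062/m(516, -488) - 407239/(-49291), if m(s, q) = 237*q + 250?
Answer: 28996386538/2844238573 ≈ 10.195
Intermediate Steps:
m(s, q) = 250 + 237*q
-223062/m(516, -488) - 407239/(-49291) = -223062/(250 + 237*(-488)) - 407239/(-49291) = -223062/(250 - 115656) - 407239*(-1/49291) = -223062/(-115406) + 407239/49291 = -223062*(-1/115406) + 407239/49291 = 111531/57703 + 407239/49291 = 28996386538/2844238573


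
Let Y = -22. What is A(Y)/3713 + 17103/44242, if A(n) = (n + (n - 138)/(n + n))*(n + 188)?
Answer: -71362265/164270546 ≈ -0.43442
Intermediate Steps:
A(n) = (188 + n)*(n + (-138 + n)/(2*n)) (A(n) = (n + (-138 + n)/((2*n)))*(188 + n) = (n + (-138 + n)*(1/(2*n)))*(188 + n) = (n + (-138 + n)/(2*n))*(188 + n) = (188 + n)*(n + (-138 + n)/(2*n)))
A(Y)/3713 + 17103/44242 = (25 + (-22)**2 - 12972/(-22) + (377/2)*(-22))/3713 + 17103/44242 = (25 + 484 - 12972*(-1/22) - 4147)*(1/3713) + 17103*(1/44242) = (25 + 484 + 6486/11 - 4147)*(1/3713) + 17103/44242 = -33532/11*1/3713 + 17103/44242 = -33532/40843 + 17103/44242 = -71362265/164270546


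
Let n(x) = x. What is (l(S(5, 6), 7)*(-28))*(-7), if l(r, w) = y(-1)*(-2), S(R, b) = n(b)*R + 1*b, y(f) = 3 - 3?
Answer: 0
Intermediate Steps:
y(f) = 0
S(R, b) = b + R*b (S(R, b) = b*R + 1*b = R*b + b = b + R*b)
l(r, w) = 0 (l(r, w) = 0*(-2) = 0)
(l(S(5, 6), 7)*(-28))*(-7) = (0*(-28))*(-7) = 0*(-7) = 0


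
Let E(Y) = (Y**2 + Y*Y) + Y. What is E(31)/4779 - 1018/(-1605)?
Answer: 296281/284085 ≈ 1.0429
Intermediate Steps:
E(Y) = Y + 2*Y**2 (E(Y) = (Y**2 + Y**2) + Y = 2*Y**2 + Y = Y + 2*Y**2)
E(31)/4779 - 1018/(-1605) = (31*(1 + 2*31))/4779 - 1018/(-1605) = (31*(1 + 62))*(1/4779) - 1018*(-1/1605) = (31*63)*(1/4779) + 1018/1605 = 1953*(1/4779) + 1018/1605 = 217/531 + 1018/1605 = 296281/284085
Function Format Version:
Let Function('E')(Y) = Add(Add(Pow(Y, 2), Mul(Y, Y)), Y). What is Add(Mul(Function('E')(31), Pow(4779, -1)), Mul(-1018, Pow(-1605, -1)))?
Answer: Rational(296281, 284085) ≈ 1.0429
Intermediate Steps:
Function('E')(Y) = Add(Y, Mul(2, Pow(Y, 2))) (Function('E')(Y) = Add(Add(Pow(Y, 2), Pow(Y, 2)), Y) = Add(Mul(2, Pow(Y, 2)), Y) = Add(Y, Mul(2, Pow(Y, 2))))
Add(Mul(Function('E')(31), Pow(4779, -1)), Mul(-1018, Pow(-1605, -1))) = Add(Mul(Mul(31, Add(1, Mul(2, 31))), Pow(4779, -1)), Mul(-1018, Pow(-1605, -1))) = Add(Mul(Mul(31, Add(1, 62)), Rational(1, 4779)), Mul(-1018, Rational(-1, 1605))) = Add(Mul(Mul(31, 63), Rational(1, 4779)), Rational(1018, 1605)) = Add(Mul(1953, Rational(1, 4779)), Rational(1018, 1605)) = Add(Rational(217, 531), Rational(1018, 1605)) = Rational(296281, 284085)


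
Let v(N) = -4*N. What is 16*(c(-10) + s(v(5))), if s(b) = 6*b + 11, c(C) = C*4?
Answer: -2384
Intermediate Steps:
c(C) = 4*C
s(b) = 11 + 6*b
16*(c(-10) + s(v(5))) = 16*(4*(-10) + (11 + 6*(-4*5))) = 16*(-40 + (11 + 6*(-20))) = 16*(-40 + (11 - 120)) = 16*(-40 - 109) = 16*(-149) = -2384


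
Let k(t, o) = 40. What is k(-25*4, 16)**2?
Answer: 1600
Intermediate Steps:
k(-25*4, 16)**2 = 40**2 = 1600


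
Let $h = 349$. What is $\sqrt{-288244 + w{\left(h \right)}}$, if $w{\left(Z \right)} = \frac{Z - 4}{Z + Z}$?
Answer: $\frac{i \sqrt{140433388966}}{698} \approx 536.88 i$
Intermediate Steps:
$w{\left(Z \right)} = \frac{-4 + Z}{2 Z}$
$\sqrt{-288244 + w{\left(h \right)}} = \sqrt{-288244 + \frac{-4 + 349}{2 \cdot 349}} = \sqrt{-288244 + \frac{1}{2} \cdot \frac{1}{349} \cdot 345} = \sqrt{-288244 + \frac{345}{698}} = \sqrt{- \frac{201193967}{698}} = \frac{i \sqrt{140433388966}}{698}$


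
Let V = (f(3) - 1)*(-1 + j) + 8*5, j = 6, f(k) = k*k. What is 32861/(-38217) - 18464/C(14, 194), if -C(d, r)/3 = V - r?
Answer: -119479525/2178369 ≈ -54.848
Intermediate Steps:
f(k) = k²
V = 80 (V = (3² - 1)*(-1 + 6) + 8*5 = (9 - 1)*5 + 40 = 8*5 + 40 = 40 + 40 = 80)
C(d, r) = -240 + 3*r (C(d, r) = -3*(80 - r) = -240 + 3*r)
32861/(-38217) - 18464/C(14, 194) = 32861/(-38217) - 18464/(-240 + 3*194) = 32861*(-1/38217) - 18464/(-240 + 582) = -32861/38217 - 18464/342 = -32861/38217 - 18464*1/342 = -32861/38217 - 9232/171 = -119479525/2178369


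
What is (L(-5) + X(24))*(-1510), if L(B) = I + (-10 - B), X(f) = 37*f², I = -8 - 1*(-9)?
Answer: -32175080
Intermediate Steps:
I = 1 (I = -8 + 9 = 1)
L(B) = -9 - B (L(B) = 1 + (-10 - B) = -9 - B)
(L(-5) + X(24))*(-1510) = ((-9 - 1*(-5)) + 37*24²)*(-1510) = ((-9 + 5) + 37*576)*(-1510) = (-4 + 21312)*(-1510) = 21308*(-1510) = -32175080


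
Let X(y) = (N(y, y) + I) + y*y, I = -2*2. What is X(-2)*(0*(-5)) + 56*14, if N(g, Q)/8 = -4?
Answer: 784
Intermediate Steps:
I = -4
N(g, Q) = -32 (N(g, Q) = 8*(-4) = -32)
X(y) = -36 + y² (X(y) = (-32 - 4) + y*y = -36 + y²)
X(-2)*(0*(-5)) + 56*14 = (-36 + (-2)²)*(0*(-5)) + 56*14 = (-36 + 4)*0 + 784 = -32*0 + 784 = 0 + 784 = 784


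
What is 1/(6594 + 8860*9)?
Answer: 1/86334 ≈ 1.1583e-5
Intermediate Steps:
1/(6594 + 8860*9) = 1/(6594 + 79740) = 1/86334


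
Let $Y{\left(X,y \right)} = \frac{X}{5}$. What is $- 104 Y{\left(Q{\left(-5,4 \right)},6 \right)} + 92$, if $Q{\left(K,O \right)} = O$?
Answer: $\frac{44}{5} \approx 8.8$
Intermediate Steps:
$Y{\left(X,y \right)} = \frac{X}{5}$ ($Y{\left(X,y \right)} = X \frac{1}{5} = \frac{X}{5}$)
$- 104 Y{\left(Q{\left(-5,4 \right)},6 \right)} + 92 = - 104 \cdot \frac{1}{5} \cdot 4 + 92 = \left(-104\right) \frac{4}{5} + 92 = - \frac{416}{5} + 92 = \frac{44}{5}$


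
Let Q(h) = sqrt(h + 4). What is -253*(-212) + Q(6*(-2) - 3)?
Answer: 53636 + I*sqrt(11) ≈ 53636.0 + 3.3166*I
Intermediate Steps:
Q(h) = sqrt(4 + h)
-253*(-212) + Q(6*(-2) - 3) = -253*(-212) + sqrt(4 + (6*(-2) - 3)) = 53636 + sqrt(4 + (-12 - 3)) = 53636 + sqrt(4 - 15) = 53636 + sqrt(-11) = 53636 + I*sqrt(11)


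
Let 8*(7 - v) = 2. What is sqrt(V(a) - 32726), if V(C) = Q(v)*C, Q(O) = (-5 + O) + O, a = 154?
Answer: I*sqrt(31417) ≈ 177.25*I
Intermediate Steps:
v = 27/4 (v = 7 - 1/8*2 = 7 - 1/4 = 27/4 ≈ 6.7500)
Q(O) = -5 + 2*O
V(C) = 17*C/2 (V(C) = (-5 + 2*(27/4))*C = (-5 + 27/2)*C = 17*C/2)
sqrt(V(a) - 32726) = sqrt((17/2)*154 - 32726) = sqrt(1309 - 32726) = sqrt(-31417) = I*sqrt(31417)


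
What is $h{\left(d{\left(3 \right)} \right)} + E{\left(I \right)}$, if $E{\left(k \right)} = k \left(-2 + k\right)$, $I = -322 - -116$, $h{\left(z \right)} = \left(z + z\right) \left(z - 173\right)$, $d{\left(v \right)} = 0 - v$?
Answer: $43904$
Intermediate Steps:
$d{\left(v \right)} = - v$
$h{\left(z \right)} = 2 z \left(-173 + z\right)$
$I = -206$ ($I = -322 + 116 = -206$)
$h{\left(d{\left(3 \right)} \right)} + E{\left(I \right)} = 2 \left(\left(-1\right) 3\right) \left(-173 - 3\right) - 206 \left(-2 - 206\right) = 2 \left(-3\right) \left(-173 - 3\right) - -42848 = 2 \left(-3\right) \left(-176\right) + 42848 = 1056 + 42848 = 43904$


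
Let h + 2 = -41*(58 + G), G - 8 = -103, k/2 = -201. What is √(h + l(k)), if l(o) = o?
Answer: √1113 ≈ 33.362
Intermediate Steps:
k = -402 (k = 2*(-201) = -402)
G = -95 (G = 8 - 103 = -95)
h = 1515 (h = -2 - 41*(58 - 95) = -2 - 41*(-37) = -2 + 1517 = 1515)
√(h + l(k)) = √(1515 - 402) = √1113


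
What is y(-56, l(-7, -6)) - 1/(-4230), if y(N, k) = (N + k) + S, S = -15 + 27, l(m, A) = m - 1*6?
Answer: -241109/4230 ≈ -57.000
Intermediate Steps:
l(m, A) = -6 + m (l(m, A) = m - 6 = -6 + m)
S = 12
y(N, k) = 12 + N + k (y(N, k) = (N + k) + 12 = 12 + N + k)
y(-56, l(-7, -6)) - 1/(-4230) = (12 - 56 + (-6 - 7)) - 1/(-4230) = (12 - 56 - 13) - 1*(-1/4230) = -57 + 1/4230 = -241109/4230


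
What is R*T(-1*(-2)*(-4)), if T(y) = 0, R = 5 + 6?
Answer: 0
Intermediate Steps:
R = 11
R*T(-1*(-2)*(-4)) = 11*0 = 0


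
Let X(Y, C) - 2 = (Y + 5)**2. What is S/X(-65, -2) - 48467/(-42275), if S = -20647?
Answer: -698273791/152274550 ≈ -4.5856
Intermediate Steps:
X(Y, C) = 2 + (5 + Y)**2 (X(Y, C) = 2 + (Y + 5)**2 = 2 + (5 + Y)**2)
S/X(-65, -2) - 48467/(-42275) = -20647/(2 + (5 - 65)**2) - 48467/(-42275) = -20647/(2 + (-60)**2) - 48467*(-1/42275) = -20647/(2 + 3600) + 48467/42275 = -20647/3602 + 48467/42275 = -698273791/152274550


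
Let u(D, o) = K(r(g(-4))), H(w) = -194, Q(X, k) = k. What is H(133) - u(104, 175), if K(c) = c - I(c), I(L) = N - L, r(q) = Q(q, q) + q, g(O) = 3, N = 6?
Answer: -200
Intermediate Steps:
r(q) = 2*q (r(q) = q + q = 2*q)
I(L) = 6 - L
K(c) = -6 + 2*c (K(c) = c - (6 - c) = c + (-6 + c) = -6 + 2*c)
u(D, o) = 6 (u(D, o) = -6 + 2*(2*3) = -6 + 2*6 = -6 + 12 = 6)
H(133) - u(104, 175) = -194 - 1*6 = -194 - 6 = -200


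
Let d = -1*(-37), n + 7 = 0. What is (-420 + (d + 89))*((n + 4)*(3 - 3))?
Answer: 0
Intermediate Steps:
n = -7 (n = -7 + 0 = -7)
d = 37
(-420 + (d + 89))*((n + 4)*(3 - 3)) = (-420 + (37 + 89))*((-7 + 4)*(3 - 3)) = (-420 + 126)*(-3*0) = -294*0 = 0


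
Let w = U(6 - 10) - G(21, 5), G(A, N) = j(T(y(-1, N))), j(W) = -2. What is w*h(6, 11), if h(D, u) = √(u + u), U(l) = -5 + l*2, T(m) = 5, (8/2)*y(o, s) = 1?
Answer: -11*√22 ≈ -51.595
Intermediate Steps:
y(o, s) = ¼ (y(o, s) = (¼)*1 = ¼)
U(l) = -5 + 2*l
G(A, N) = -2
h(D, u) = √2*√u (h(D, u) = √(2*u) = √2*√u)
w = -11 (w = (-5 + 2*(6 - 10)) - 1*(-2) = (-5 + 2*(-4)) + 2 = (-5 - 8) + 2 = -13 + 2 = -11)
w*h(6, 11) = -11*√2*√11 = -11*√22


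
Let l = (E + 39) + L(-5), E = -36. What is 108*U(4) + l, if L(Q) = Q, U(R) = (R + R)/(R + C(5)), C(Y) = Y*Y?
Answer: 806/29 ≈ 27.793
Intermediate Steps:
C(Y) = Y²
U(R) = 2*R/(25 + R) (U(R) = (R + R)/(R + 5²) = (2*R)/(R + 25) = (2*R)/(25 + R) = 2*R/(25 + R))
l = -2 (l = (-36 + 39) - 5 = 3 - 5 = -2)
108*U(4) + l = 108*(2*4/(25 + 4)) - 2 = 108*(2*4/29) - 2 = 108*(2*4*(1/29)) - 2 = 108*(8/29) - 2 = 864/29 - 2 = 806/29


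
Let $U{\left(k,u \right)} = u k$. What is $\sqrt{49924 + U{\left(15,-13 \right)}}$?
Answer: $223$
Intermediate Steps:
$U{\left(k,u \right)} = k u$
$\sqrt{49924 + U{\left(15,-13 \right)}} = \sqrt{49924 + 15 \left(-13\right)} = \sqrt{49924 - 195} = \sqrt{49729} = 223$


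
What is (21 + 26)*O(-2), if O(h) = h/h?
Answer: 47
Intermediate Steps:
O(h) = 1
(21 + 26)*O(-2) = (21 + 26)*1 = 47*1 = 47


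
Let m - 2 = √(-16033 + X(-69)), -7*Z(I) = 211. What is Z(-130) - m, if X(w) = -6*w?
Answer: -225/7 - I*√15619 ≈ -32.143 - 124.98*I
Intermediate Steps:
Z(I) = -211/7 (Z(I) = -⅐*211 = -211/7)
m = 2 + I*√15619 (m = 2 + √(-16033 - 6*(-69)) = 2 + √(-16033 + 414) = 2 + √(-15619) = 2 + I*√15619 ≈ 2.0 + 124.98*I)
Z(-130) - m = -211/7 - (2 + I*√15619) = -211/7 + (-2 - I*√15619) = -225/7 - I*√15619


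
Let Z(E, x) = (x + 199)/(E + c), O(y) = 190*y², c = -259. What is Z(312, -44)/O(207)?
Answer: 31/86297886 ≈ 3.5922e-7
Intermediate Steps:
Z(E, x) = (199 + x)/(-259 + E) (Z(E, x) = (x + 199)/(E - 259) = (199 + x)/(-259 + E))
Z(312, -44)/O(207) = ((199 - 44)/(-259 + 312))/((190*207²)) = (155/53)/((190*42849)) = ((1/53)*155)/8141310 = (155/53)*(1/8141310) = 31/86297886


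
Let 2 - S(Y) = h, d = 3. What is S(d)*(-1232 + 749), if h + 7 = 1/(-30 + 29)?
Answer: -4830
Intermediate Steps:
h = -8 (h = -7 + 1/(-30 + 29) = -7 + 1/(-1) = -7 - 1 = -8)
S(Y) = 10 (S(Y) = 2 - 1*(-8) = 2 + 8 = 10)
S(d)*(-1232 + 749) = 10*(-1232 + 749) = 10*(-483) = -4830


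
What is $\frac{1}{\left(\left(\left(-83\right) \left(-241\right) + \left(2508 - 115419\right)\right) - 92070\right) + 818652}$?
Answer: $\frac{1}{633674} \approx 1.5781 \cdot 10^{-6}$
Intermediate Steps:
$\frac{1}{\left(\left(\left(-83\right) \left(-241\right) + \left(2508 - 115419\right)\right) - 92070\right) + 818652} = \frac{1}{\left(\left(20003 + \left(2508 - 115419\right)\right) - 92070\right) + 818652} = \frac{1}{\left(\left(20003 - 112911\right) - 92070\right) + 818652} = \frac{1}{\left(-92908 - 92070\right) + 818652} = \frac{1}{-184978 + 818652} = \frac{1}{633674}$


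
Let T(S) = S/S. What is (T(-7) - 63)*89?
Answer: -5518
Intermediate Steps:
T(S) = 1
(T(-7) - 63)*89 = (1 - 63)*89 = -62*89 = -5518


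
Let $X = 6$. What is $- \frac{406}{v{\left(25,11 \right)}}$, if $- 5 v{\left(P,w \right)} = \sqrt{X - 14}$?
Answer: $- \frac{1015 i \sqrt{2}}{2} \approx - 717.71 i$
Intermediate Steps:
$v{\left(P,w \right)} = - \frac{2 i \sqrt{2}}{5}$ ($v{\left(P,w \right)} = - \frac{\sqrt{6 - 14}}{5} = - \frac{\sqrt{-8}}{5} = - \frac{2 i \sqrt{2}}{5}$)
$- \frac{406}{v{\left(25,11 \right)}} = - \frac{406}{\left(- \frac{2}{5}\right) i \sqrt{2}} = - 406 \frac{5 i \sqrt{2}}{4} = - \frac{1015 i \sqrt{2}}{2}$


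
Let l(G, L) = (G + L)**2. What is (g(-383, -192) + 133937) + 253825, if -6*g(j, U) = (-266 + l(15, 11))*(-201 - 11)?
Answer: 1206746/3 ≈ 4.0225e+5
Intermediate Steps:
g(j, U) = 43460/3 (g(j, U) = -(-266 + (15 + 11)**2)*(-201 - 11)/6 = -(-266 + 26**2)*(-212)/6 = -(-266 + 676)*(-212)/6 = -205*(-212)/3 = -1/6*(-86920) = 43460/3)
(g(-383, -192) + 133937) + 253825 = (43460/3 + 133937) + 253825 = 445271/3 + 253825 = 1206746/3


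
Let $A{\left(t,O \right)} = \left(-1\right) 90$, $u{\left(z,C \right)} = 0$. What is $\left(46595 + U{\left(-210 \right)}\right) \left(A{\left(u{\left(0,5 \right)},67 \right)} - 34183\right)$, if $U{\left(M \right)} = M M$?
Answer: $-3108389735$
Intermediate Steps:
$U{\left(M \right)} = M^{2}$
$A{\left(t,O \right)} = -90$
$\left(46595 + U{\left(-210 \right)}\right) \left(A{\left(u{\left(0,5 \right)},67 \right)} - 34183\right) = \left(46595 + \left(-210\right)^{2}\right) \left(-90 - 34183\right) = \left(46595 + 44100\right) \left(-34273\right) = 90695 \left(-34273\right) = -3108389735$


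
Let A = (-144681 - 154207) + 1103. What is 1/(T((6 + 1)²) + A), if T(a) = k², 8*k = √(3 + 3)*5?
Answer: -32/9529045 ≈ -3.3582e-6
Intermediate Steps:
k = 5*√6/8 (k = (√(3 + 3)*5)/8 = (√6*5)/8 = (5*√6)/8 = 5*√6/8 ≈ 1.5309)
T(a) = 75/32 (T(a) = (5*√6/8)² = 75/32)
A = -297785 (A = -298888 + 1103 = -297785)
1/(T((6 + 1)²) + A) = 1/(75/32 - 297785) = 1/(-9529045/32) = -32/9529045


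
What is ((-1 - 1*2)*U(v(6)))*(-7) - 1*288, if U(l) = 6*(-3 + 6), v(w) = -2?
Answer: 90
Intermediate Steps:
U(l) = 18 (U(l) = 6*3 = 18)
((-1 - 1*2)*U(v(6)))*(-7) - 1*288 = ((-1 - 1*2)*18)*(-7) - 1*288 = ((-1 - 2)*18)*(-7) - 288 = -3*18*(-7) - 288 = -54*(-7) - 288 = 378 - 288 = 90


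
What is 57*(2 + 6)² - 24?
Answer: 3624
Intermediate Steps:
57*(2 + 6)² - 24 = 57*8² - 24 = 57*64 - 24 = 3648 - 24 = 3624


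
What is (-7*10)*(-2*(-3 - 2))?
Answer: -700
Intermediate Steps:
(-7*10)*(-2*(-3 - 2)) = -(-140)*(-5) = -70*10 = -700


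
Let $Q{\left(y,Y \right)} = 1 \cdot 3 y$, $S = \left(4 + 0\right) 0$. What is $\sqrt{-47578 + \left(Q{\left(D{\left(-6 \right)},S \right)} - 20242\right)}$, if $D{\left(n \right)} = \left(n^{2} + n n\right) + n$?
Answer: $i \sqrt{67622} \approx 260.04 i$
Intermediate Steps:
$S = 0$ ($S = 4 \cdot 0 = 0$)
$D{\left(n \right)} = n + 2 n^{2}$ ($D{\left(n \right)} = \left(n^{2} + n^{2}\right) + n = 2 n^{2} + n = n + 2 n^{2}$)
$Q{\left(y,Y \right)} = 3 y$
$\sqrt{-47578 + \left(Q{\left(D{\left(-6 \right)},S \right)} - 20242\right)} = \sqrt{-47578 - \left(20242 - 3 \left(- 6 \left(1 + 2 \left(-6\right)\right)\right)\right)} = \sqrt{-47578 - \left(20242 - 3 \left(- 6 \left(1 - 12\right)\right)\right)} = \sqrt{-47578 - \left(20242 - 3 \left(\left(-6\right) \left(-11\right)\right)\right)} = \sqrt{-47578 + \left(3 \cdot 66 - 20242\right)} = \sqrt{-47578 + \left(198 - 20242\right)} = \sqrt{-47578 - 20044} = \sqrt{-67622} = i \sqrt{67622}$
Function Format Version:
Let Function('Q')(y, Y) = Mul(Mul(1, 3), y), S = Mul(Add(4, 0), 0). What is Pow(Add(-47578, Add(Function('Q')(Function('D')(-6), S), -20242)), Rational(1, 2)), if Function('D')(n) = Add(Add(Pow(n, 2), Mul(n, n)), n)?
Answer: Mul(I, Pow(67622, Rational(1, 2))) ≈ Mul(260.04, I)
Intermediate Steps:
S = 0 (S = Mul(4, 0) = 0)
Function('D')(n) = Add(n, Mul(2, Pow(n, 2))) (Function('D')(n) = Add(Add(Pow(n, 2), Pow(n, 2)), n) = Add(Mul(2, Pow(n, 2)), n) = Add(n, Mul(2, Pow(n, 2))))
Function('Q')(y, Y) = Mul(3, y)
Pow(Add(-47578, Add(Function('Q')(Function('D')(-6), S), -20242)), Rational(1, 2)) = Pow(Add(-47578, Add(Mul(3, Mul(-6, Add(1, Mul(2, -6)))), -20242)), Rational(1, 2)) = Pow(Add(-47578, Add(Mul(3, Mul(-6, Add(1, -12))), -20242)), Rational(1, 2)) = Pow(Add(-47578, Add(Mul(3, Mul(-6, -11)), -20242)), Rational(1, 2)) = Pow(Add(-47578, Add(Mul(3, 66), -20242)), Rational(1, 2)) = Pow(Add(-47578, Add(198, -20242)), Rational(1, 2)) = Pow(Add(-47578, -20044), Rational(1, 2)) = Pow(-67622, Rational(1, 2)) = Mul(I, Pow(67622, Rational(1, 2)))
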